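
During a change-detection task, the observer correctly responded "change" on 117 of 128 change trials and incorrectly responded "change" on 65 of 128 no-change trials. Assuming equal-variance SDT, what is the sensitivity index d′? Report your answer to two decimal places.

H = 117/128 = 0.9141
FA = 65/128 = 0.5078
z(0.9141) = 1.3664, z(0.5078) = 0.0196
d' = z(H) − z(FA) = 1.3664 − 0.0196 = 1.3468

d′ = 1.35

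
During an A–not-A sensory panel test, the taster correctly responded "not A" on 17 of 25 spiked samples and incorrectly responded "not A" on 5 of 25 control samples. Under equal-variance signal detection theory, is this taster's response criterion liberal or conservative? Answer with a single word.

conservative

z(H) = 0.468, z(FA) = -0.842
c = −½·(z(H) + z(FA)) = 0.187
c > 0 → conservative criterion (biased toward responding “no”).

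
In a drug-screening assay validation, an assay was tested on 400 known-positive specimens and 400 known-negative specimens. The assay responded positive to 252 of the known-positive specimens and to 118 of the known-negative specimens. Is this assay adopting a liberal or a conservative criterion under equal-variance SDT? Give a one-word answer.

z(H) = 0.332, z(FA) = -0.539
c = −½·(z(H) + z(FA)) = 0.1035
c > 0 → conservative criterion (biased toward responding “no”).

conservative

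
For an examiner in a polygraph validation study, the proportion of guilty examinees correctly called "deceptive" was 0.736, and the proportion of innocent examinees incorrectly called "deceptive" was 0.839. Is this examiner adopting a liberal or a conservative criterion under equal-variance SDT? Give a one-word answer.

liberal

z(H) = 0.631, z(FA) = 0.990
c = −½·(z(H) + z(FA)) = -0.8105
c < 0 → liberal criterion (biased toward responding “yes”).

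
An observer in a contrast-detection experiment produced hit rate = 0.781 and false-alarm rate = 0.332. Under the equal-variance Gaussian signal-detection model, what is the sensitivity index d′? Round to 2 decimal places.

Φ⁻¹(0.781) = 0.7756, Φ⁻¹(0.332) = -0.4344
d' = z(H) − z(FA) = 0.7756 − (-0.4344) = 1.2100

d′ = 1.21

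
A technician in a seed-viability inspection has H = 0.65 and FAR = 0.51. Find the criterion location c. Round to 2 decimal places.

c = -0.21

z(H) = z(0.65) = 0.3853
z(FA) = z(0.51) = 0.0251
c = −½·[z(H) + z(FA)] = −0.5 × (0.3853 + 0.0251) = -0.2052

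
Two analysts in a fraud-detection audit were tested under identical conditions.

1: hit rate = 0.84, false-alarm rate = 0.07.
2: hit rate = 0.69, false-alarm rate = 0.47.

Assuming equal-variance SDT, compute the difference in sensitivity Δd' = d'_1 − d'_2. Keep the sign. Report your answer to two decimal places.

1: z(0.84) = 0.994, z(0.07) = -1.476, d' = 2.470
2: z(0.69) = 0.496, z(0.47) = -0.075, d' = 0.571
Δd' = d'_1 − d'_2 = 2.470 − 0.571 = 1.899
1 has the higher sensitivity.

Δd' = 1.90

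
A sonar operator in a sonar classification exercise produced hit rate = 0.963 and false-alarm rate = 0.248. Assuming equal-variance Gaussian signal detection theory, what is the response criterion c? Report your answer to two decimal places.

c = -0.55

z(H) = 1.787
z(FA) = -0.681
c = −½·[z(H) + z(FA)] = −0.5 × (1.787 + (-0.681)) = -0.553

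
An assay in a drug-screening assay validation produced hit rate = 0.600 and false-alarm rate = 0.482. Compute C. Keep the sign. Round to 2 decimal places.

z(H) = z(0.600) = 0.2533
z(FA) = z(0.482) = -0.0451
c = −½·[z(H) + z(FA)] = −0.5 × (0.2533 + (-0.0451)) = -0.1041

C = -0.10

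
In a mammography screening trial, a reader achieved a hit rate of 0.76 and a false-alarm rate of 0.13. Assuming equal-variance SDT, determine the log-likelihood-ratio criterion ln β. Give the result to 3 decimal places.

ln β = 0.385

z(H) = 0.7063
z(FA) = -1.1264
ln β = −½·[z(H)² − z(FA)²] = −0.5 × (0.4989 − 1.2688) = 0.38495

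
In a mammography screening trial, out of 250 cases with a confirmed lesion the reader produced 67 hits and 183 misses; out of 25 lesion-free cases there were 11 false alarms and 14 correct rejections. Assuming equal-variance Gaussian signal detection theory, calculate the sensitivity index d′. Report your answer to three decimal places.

d′ = -0.468

H = 67/250 = 0.2680
FA = 11/25 = 0.4400
z(H) = z(0.2680) = -0.6189
z(FA) = z(0.4400) = -0.1510
d' = z(H) − z(FA) = -0.6189 − (-0.1510) = -0.4679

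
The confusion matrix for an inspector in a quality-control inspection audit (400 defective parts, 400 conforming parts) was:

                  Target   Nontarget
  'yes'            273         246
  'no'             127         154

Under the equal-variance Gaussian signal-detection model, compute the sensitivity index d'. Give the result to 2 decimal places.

H = 273/400 = 0.6825
FA = 246/400 = 0.6150
z(H) = z(0.6825) = 0.475
z(FA) = z(0.6150) = 0.292
d' = z(H) − z(FA) = 0.475 − 0.292 = 0.183

d' = 0.18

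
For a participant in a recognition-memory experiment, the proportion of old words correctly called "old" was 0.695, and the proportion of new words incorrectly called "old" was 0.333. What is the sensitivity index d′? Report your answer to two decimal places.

d′ = 0.94

z(H) = z(0.695) = 0.5101
z(FA) = z(0.333) = -0.4316
d' = z(H) − z(FA) = 0.5101 − (-0.4316) = 0.9417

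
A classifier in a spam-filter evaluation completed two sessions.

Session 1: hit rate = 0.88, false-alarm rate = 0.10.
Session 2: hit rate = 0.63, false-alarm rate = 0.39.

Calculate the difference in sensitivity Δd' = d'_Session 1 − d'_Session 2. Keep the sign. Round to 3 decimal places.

Δd' = 1.845

Session 1: z(0.88) = 1.1750, z(0.10) = -1.2816, d' = 2.4566
Session 2: z(0.63) = 0.3319, z(0.39) = -0.2793, d' = 0.6112
Δd' = d'_Session 1 − d'_Session 2 = 2.4566 − 0.6112 = 1.8454
Session 1 has the higher sensitivity.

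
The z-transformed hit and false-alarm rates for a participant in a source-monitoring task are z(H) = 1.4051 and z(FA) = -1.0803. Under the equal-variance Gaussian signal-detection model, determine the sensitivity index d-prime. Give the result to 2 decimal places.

d-prime = 2.49

d' = z(H) − z(FA) = 1.4051 − (-1.0803) = 2.4854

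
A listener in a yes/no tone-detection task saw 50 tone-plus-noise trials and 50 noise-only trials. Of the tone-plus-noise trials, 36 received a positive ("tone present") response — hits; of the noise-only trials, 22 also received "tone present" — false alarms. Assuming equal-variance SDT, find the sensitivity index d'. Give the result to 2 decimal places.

d' = 0.73

H = 36/50 = 0.7200
FA = 22/50 = 0.4400
Φ⁻¹(H) = Φ⁻¹(0.7200) = 0.5828
Φ⁻¹(FA) = Φ⁻¹(0.4400) = -0.1510
d' = z(H) − z(FA) = 0.5828 − (-0.1510) = 0.7338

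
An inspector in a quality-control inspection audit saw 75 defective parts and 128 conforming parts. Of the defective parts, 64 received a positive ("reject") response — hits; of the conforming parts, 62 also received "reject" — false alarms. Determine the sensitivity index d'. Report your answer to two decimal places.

H = 64/75 = 0.8533
FA = 62/128 = 0.4844
Φ⁻¹(H) = Φ⁻¹(0.8533) = 1.0507
Φ⁻¹(FA) = Φ⁻¹(0.4844) = -0.0391
d' = z(H) − z(FA) = 1.0507 − (-0.0391) = 1.0898

d' = 1.09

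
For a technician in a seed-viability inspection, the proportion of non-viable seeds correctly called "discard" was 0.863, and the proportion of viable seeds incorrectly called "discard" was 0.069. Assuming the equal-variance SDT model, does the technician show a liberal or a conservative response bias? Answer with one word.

conservative

z(H) = 1.094, z(FA) = -1.483
c = −½·(z(H) + z(FA)) = 0.1945
c > 0 → conservative criterion (biased toward responding “no”).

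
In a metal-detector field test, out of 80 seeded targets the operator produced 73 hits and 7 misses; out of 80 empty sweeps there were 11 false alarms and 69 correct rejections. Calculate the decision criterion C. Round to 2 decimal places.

C = -0.13

H = 73/80 = 0.9125
FA = 11/80 = 0.1375
z(H) = 1.3563
z(FA) = -1.0916
c = −½·[z(H) + z(FA)] = −0.5 × (1.3563 + (-1.0916)) = -0.13235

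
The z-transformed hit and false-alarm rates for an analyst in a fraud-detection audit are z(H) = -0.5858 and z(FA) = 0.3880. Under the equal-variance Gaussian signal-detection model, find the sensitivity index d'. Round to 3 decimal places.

d' = z(H) − z(FA) = -0.5858 − 0.3880 = -0.9738

d' = -0.974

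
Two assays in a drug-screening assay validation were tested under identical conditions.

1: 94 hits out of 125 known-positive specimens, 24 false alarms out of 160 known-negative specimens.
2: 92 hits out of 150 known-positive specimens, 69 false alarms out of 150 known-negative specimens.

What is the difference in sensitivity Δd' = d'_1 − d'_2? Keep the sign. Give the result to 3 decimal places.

1: z(0.7520) = 0.6808, z(0.1500) = -1.0364, d' = 1.7172
2: z(0.6133) = 0.2879, z(0.4600) = -0.1004, d' = 0.3883
Δd' = d'_1 − d'_2 = 1.7172 − 0.3883 = 1.3289
1 has the higher sensitivity.

Δd' = 1.329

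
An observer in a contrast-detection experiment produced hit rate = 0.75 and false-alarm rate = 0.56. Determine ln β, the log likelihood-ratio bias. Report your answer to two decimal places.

Φ⁻¹(H) = 0.674
Φ⁻¹(FA) = 0.151
ln β = −½·[z(H)² − z(FA)²] = −0.5 × (0.454 − 0.023) = -0.2155

ln β = -0.22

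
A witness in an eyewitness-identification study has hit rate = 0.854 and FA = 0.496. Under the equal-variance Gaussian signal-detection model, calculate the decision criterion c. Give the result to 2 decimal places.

z(0.854) = 1.0537, z(0.496) = -0.0100
c = −½·[z(H) + z(FA)] = −0.5 × (1.0537 + (-0.0100)) = -0.52185
c < 0: the witness has a liberal response bias.

c = -0.52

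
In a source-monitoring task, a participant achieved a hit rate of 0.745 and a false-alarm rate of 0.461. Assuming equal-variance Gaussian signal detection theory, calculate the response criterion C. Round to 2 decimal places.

C = -0.28

z(H) = z(0.745) = 0.659
z(FA) = z(0.461) = -0.098
c = −½·[z(H) + z(FA)] = −0.5 × (0.659 + (-0.098)) = -0.2805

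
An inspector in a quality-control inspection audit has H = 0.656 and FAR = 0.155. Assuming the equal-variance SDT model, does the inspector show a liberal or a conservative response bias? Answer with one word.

conservative

z(H) = 0.402, z(FA) = -1.015
c = −½·(z(H) + z(FA)) = 0.3065
c > 0 → conservative criterion (biased toward responding “no”).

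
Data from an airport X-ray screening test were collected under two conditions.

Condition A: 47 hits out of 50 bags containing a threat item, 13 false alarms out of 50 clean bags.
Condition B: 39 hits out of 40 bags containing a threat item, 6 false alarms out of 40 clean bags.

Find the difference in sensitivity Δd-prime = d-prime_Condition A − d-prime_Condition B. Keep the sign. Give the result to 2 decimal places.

Δd-prime = -0.80

Condition A: z(0.9400) = 1.555, z(0.2600) = -0.643, d' = 2.198
Condition B: z(0.9750) = 1.960, z(0.1500) = -1.036, d' = 2.996
Δd' = d'_Condition A − d'_Condition B = 2.198 − 2.996 = -0.798
Condition B has the higher sensitivity.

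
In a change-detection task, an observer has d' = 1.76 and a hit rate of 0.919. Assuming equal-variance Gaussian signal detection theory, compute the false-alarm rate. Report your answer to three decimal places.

z(hit rate) = z(0.919) = 1.3984
z(FA) = z(H) − d' = 1.3984 − 1.76 = -0.3616
false-alarm rate = Φ(-0.3616) = 0.3588

false-alarm rate = 0.359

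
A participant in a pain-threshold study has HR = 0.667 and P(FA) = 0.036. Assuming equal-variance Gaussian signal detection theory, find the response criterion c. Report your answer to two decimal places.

c = 0.68

z(H) = z(0.667) = 0.4316
z(FA) = z(0.036) = -1.7991
c = −½·[z(H) + z(FA)] = −0.5 × (0.4316 + (-1.7991)) = 0.68375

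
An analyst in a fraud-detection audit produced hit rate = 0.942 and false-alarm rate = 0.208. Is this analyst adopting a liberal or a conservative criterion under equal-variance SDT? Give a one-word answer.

z(H) = 1.572, z(FA) = -0.813
c = −½·(z(H) + z(FA)) = -0.3795
c < 0 → liberal criterion (biased toward responding “yes”).

liberal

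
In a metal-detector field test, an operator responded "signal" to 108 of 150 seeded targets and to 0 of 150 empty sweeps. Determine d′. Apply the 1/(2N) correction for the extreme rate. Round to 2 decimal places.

The false-alarm rate is 0/150 = 0, so apply the 1/(2N) correction: FA → 1/(2·150) = 0.00333.
z(H) = z(0.72000) = 0.583
z(FA) = z(0.00333) = -2.713
d' = 0.583 − (-2.713) = 3.296

d′ = 3.30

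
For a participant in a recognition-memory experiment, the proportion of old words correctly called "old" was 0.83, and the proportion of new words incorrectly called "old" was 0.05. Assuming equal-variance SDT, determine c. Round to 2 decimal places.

z(H) = z(0.83) = 0.954
z(FA) = z(0.05) = -1.645
c = −½·[z(H) + z(FA)] = −0.5 × (0.954 + (-1.645)) = 0.3455

c = 0.35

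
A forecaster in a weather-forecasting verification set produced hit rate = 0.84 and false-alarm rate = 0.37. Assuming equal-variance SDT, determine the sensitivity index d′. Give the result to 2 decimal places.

d′ = 1.33

z(H) = 0.9945
z(FA) = -0.3319
d' = z(H) − z(FA) = 0.9945 − (-0.3319) = 1.3264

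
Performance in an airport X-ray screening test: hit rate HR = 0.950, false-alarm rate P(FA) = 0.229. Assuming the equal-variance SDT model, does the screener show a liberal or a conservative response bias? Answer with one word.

liberal

z(H) = 1.645, z(FA) = -0.742
c = −½·(z(H) + z(FA)) = -0.4515
c < 0 → liberal criterion (biased toward responding “yes”).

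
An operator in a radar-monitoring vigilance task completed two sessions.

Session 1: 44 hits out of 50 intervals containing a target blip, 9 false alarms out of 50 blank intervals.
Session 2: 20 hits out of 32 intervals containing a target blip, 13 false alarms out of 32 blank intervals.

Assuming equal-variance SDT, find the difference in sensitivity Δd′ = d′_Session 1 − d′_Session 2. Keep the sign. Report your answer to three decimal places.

Session 1: z(0.8800) = 1.1750, z(0.1800) = -0.9154, d' = 2.0904
Session 2: z(0.6250) = 0.3186, z(0.4062) = -0.2373, d' = 0.5559
Δd' = d'_Session 1 − d'_Session 2 = 2.0904 − 0.5559 = 1.5345
Session 1 has the higher sensitivity.

Δd′ = 1.535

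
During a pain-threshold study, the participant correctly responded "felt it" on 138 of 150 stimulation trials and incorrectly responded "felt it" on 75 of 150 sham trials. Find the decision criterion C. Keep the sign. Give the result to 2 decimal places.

C = -0.70

H = 138/150 = 0.9200
FA = 75/150 = 0.5000
z(H) = z(0.9200) = 1.405
z(FA) = z(0.5000) = 0.000
c = −½·[z(H) + z(FA)] = −0.5 × (1.405 + 0.000) = -0.7025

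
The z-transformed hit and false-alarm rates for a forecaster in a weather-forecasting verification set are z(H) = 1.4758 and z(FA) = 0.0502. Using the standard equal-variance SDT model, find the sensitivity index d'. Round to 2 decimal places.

d' = 1.43

d' = z(H) − z(FA) = 1.4758 − 0.0502 = 1.4256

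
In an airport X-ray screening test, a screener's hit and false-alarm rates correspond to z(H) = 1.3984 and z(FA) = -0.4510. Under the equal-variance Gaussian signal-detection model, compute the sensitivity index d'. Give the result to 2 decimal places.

d' = 1.85

d' = z(H) − z(FA) = 1.3984 − (-0.4510) = 1.8494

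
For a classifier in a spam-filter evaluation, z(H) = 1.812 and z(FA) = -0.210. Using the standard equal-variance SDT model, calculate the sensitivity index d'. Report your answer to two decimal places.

d' = z(H) − z(FA) = 1.812 − (-0.210) = 2.022

d' = 2.02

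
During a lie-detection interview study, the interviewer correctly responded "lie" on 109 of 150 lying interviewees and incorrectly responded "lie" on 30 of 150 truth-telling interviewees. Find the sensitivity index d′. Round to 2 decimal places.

d′ = 1.44

H = 109/150 = 0.7267
FA = 30/150 = 0.2000
z(H) = z(0.7267) = 0.6029
z(FA) = z(0.2000) = -0.8416
d' = z(H) − z(FA) = 0.6029 − (-0.8416) = 1.4445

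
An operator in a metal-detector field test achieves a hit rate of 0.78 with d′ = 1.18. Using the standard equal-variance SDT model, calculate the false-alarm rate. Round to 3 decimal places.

false-alarm rate = 0.342

z(hit rate) = z(0.78) = 0.7722
z(FA) = z(H) − d' = 0.7722 − 1.18 = -0.4078
false-alarm rate = Φ(-0.4078) = 0.3417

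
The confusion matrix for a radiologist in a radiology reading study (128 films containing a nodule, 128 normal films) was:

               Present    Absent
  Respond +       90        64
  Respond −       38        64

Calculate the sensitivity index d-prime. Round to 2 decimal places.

d-prime = 0.53

H = 90/128 = 0.7031
FA = 64/128 = 0.5000
Φ⁻¹(0.7031) = 0.5333, Φ⁻¹(0.5000) = 0.0000
d' = z(H) − z(FA) = 0.5333 − 0.0000 = 0.5333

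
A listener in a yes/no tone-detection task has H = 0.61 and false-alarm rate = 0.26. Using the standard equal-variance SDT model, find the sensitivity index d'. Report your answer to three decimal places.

d' = 0.923

Φ⁻¹(H) = Φ⁻¹(0.61) = 0.2793
Φ⁻¹(FA) = Φ⁻¹(0.26) = -0.6433
d' = z(H) − z(FA) = 0.2793 − (-0.6433) = 0.9226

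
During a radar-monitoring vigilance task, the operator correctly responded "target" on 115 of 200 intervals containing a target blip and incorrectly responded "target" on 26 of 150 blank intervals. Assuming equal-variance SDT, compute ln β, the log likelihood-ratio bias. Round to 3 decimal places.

H = 115/200 = 0.5750
FA = 26/150 = 0.1733
Φ⁻¹(0.5750) = 0.1891, Φ⁻¹(0.1733) = -0.9412
ln β = −½·[z(H)² − z(FA)²] = −0.5 × (0.0358 − 0.8859) = 0.42505

ln β = 0.425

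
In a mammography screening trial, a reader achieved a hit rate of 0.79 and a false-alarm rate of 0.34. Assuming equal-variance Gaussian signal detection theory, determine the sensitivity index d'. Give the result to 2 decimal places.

Φ⁻¹(H) = Φ⁻¹(0.79) = 0.806
Φ⁻¹(FA) = Φ⁻¹(0.34) = -0.412
d' = z(H) − z(FA) = 0.806 − (-0.412) = 1.218

d' = 1.22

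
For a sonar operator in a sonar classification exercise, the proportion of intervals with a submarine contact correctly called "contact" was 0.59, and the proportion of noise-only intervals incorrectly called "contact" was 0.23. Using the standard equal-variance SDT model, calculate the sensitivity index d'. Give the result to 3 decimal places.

d' = 0.966

Φ⁻¹(H) = Φ⁻¹(0.59) = 0.2275
Φ⁻¹(FA) = Φ⁻¹(0.23) = -0.7388
d' = z(H) − z(FA) = 0.2275 − (-0.7388) = 0.9663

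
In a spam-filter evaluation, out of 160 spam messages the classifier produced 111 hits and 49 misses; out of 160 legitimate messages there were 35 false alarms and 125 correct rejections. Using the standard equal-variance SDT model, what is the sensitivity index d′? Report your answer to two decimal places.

H = 111/160 = 0.6937
FA = 35/160 = 0.2188
z(H) = 0.506
z(FA) = -0.776
d' = z(H) − z(FA) = 0.506 − (-0.776) = 1.282

d′ = 1.28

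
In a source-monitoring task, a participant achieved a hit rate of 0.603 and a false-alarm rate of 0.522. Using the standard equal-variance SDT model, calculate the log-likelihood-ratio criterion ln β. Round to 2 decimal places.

ln β = -0.03

Φ⁻¹(0.603) = 0.261, Φ⁻¹(0.522) = 0.055
ln β = −½·[z(H)² − z(FA)²] = −0.5 × (0.068 − 0.003) = -0.0325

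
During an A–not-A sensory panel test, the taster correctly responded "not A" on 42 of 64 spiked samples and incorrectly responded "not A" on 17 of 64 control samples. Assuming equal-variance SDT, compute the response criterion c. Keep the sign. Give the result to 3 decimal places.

c = 0.112

H = 42/64 = 0.6562
FA = 17/64 = 0.2656
z(H) = 0.4021
z(FA) = -0.6262
c = −½·[z(H) + z(FA)] = −0.5 × (0.4021 + (-0.6262)) = 0.11205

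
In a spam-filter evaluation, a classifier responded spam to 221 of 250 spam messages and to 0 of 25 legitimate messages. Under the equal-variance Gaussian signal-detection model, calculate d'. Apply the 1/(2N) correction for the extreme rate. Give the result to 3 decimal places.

The false-alarm rate is 0/25 = 0, so apply the 1/(2N) correction: FA → 1/(2·25) = 0.02000.
z(H) = z(0.88400) = 1.1952
z(FA) = z(0.02000) = -2.0537
d' = 1.1952 − (-2.0537) = 3.2489

d' = 3.249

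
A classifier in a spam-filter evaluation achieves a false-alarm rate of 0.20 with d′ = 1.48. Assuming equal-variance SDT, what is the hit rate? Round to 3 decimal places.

hit rate = 0.738

z(false-alarm rate) = z(0.20) = -0.8416
z(H) = z(FA) + d' = -0.8416 + 1.48 = 0.6384
hit rate = Φ(0.6384) = 0.7384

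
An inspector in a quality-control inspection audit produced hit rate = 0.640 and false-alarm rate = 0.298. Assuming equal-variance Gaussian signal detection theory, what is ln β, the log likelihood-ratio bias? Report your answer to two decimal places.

ln β = 0.08

z(H) = 0.358
z(FA) = -0.530
ln β = −½·[z(H)² − z(FA)²] = −0.5 × (0.128 − 0.281) = 0.0765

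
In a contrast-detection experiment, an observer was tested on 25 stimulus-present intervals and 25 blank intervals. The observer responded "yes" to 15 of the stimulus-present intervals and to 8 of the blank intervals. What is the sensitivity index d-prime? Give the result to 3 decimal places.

H = 15/25 = 0.6000
FA = 8/25 = 0.3200
Φ⁻¹(H) = 0.2533
Φ⁻¹(FA) = -0.4677
d' = z(H) − z(FA) = 0.2533 − (-0.4677) = 0.7210

d-prime = 0.721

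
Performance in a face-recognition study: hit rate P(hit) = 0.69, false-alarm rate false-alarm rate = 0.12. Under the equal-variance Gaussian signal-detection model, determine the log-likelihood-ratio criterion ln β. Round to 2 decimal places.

ln β = 0.57

z(0.69) = 0.496, z(0.12) = -1.175
ln β = −½·[z(H)² − z(FA)²] = −0.5 × (0.246 − 1.381) = 0.5675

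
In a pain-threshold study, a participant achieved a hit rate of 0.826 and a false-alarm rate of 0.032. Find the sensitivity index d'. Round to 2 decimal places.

d' = 2.79

Φ⁻¹(H) = Φ⁻¹(0.826) = 0.938
Φ⁻¹(FA) = Φ⁻¹(0.032) = -1.852
d' = z(H) − z(FA) = 0.938 − (-1.852) = 2.790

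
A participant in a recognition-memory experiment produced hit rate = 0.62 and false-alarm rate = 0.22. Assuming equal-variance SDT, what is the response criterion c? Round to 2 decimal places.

c = 0.23

Φ⁻¹(0.62) = 0.3055, Φ⁻¹(0.22) = -0.7722
c = −½·[z(H) + z(FA)] = −0.5 × (0.3055 + (-0.7722)) = 0.23335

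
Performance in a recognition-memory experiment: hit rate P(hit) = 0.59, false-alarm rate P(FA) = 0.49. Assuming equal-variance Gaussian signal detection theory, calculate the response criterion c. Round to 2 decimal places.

z(0.59) = 0.228, z(0.49) = -0.025
c = −½·[z(H) + z(FA)] = −0.5 × (0.228 + (-0.025)) = -0.1015
c < 0: the participant has a liberal response bias.

c = -0.10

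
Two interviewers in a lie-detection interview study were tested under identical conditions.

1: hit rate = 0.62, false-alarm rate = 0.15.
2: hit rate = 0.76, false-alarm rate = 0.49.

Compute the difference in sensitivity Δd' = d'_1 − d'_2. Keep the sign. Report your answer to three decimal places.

Δd' = 0.611

1: z(0.62) = 0.3055, z(0.15) = -1.0364, d' = 1.3419
2: z(0.76) = 0.7063, z(0.49) = -0.0251, d' = 0.7314
Δd' = d'_1 − d'_2 = 1.3419 − 0.7314 = 0.6105
1 has the higher sensitivity.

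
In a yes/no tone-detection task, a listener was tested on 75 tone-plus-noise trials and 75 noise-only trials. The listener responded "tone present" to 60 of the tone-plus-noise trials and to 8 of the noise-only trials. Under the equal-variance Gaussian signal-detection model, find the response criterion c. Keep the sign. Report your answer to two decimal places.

c = 0.20

H = 60/75 = 0.8000
FA = 8/75 = 0.1067
z(H) = z(0.8000) = 0.842
z(FA) = z(0.1067) = -1.244
c = −½·[z(H) + z(FA)] = −0.5 × (0.842 + (-1.244)) = 0.201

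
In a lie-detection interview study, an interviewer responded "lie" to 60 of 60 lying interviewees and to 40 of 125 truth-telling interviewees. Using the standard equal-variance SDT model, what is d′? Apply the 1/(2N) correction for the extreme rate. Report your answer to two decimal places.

The hit rate is 60/60 = 1, so apply the 1/(2N) correction: H → 1 − 1/(2·60) = 0.99167.
z(H) = z(0.99167) = 2.394
z(FA) = z(0.32000) = -0.468
d' = 2.394 − (-0.468) = 2.862

d′ = 2.86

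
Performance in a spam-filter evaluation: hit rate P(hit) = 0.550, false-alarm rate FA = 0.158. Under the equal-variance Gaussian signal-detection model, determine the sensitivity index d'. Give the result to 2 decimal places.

d' = 1.13

z(H) = z(0.550) = 0.1257
z(FA) = z(0.158) = -1.0027
d' = z(H) − z(FA) = 0.1257 − (-1.0027) = 1.1284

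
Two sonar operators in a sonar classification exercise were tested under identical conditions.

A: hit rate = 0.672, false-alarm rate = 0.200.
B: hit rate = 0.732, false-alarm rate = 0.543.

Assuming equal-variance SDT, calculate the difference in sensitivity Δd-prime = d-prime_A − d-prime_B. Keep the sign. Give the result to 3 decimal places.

Δd-prime = 0.776

A: z(0.672) = 0.4454, z(0.200) = -0.8416, d' = 1.2870
B: z(0.732) = 0.6189, z(0.543) = 0.1080, d' = 0.5109
Δd' = d'_A − d'_B = 1.2870 − 0.5109 = 0.7761
A has the higher sensitivity.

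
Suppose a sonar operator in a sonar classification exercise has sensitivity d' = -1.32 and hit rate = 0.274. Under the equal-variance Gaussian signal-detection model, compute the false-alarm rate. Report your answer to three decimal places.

false-alarm rate = 0.764

z(hit rate) = z(0.274) = -0.6008
z(FA) = z(H) − d' = -0.6008 − (-1.32) = 0.7192
false-alarm rate = Φ(0.7192) = 0.7640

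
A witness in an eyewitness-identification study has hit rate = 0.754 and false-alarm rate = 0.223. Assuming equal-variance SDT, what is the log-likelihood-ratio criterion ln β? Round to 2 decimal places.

ln β = 0.05

Φ⁻¹(0.754) = 0.687, Φ⁻¹(0.223) = -0.762
ln β = −½·[z(H)² − z(FA)²] = −0.5 × (0.472 − 0.581) = 0.0545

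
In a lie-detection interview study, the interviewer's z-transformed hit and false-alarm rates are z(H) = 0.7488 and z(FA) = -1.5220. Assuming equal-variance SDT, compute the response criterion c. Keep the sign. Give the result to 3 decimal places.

c = 0.387

c = −½·[z(H) + z(FA)] = −½·(0.7488 + (-1.5220)) = 0.3866
c > 0: the interviewer has a conservative response bias.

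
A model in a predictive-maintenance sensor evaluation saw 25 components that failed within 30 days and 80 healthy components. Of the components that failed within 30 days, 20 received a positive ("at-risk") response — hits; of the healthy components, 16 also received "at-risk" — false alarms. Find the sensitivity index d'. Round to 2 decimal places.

d' = 1.68

H = 20/25 = 0.8000
FA = 16/80 = 0.2000
Φ⁻¹(0.8000) = 0.842, Φ⁻¹(0.2000) = -0.842
d' = z(H) − z(FA) = 0.842 − (-0.842) = 1.684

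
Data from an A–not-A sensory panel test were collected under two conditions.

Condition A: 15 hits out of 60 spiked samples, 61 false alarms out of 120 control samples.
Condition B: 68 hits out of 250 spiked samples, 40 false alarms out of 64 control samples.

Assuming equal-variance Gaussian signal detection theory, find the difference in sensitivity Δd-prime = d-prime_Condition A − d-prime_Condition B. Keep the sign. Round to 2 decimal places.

Condition A: z(0.2500) = -0.674, z(0.5083) = 0.021, d' = -0.695
Condition B: z(0.2720) = -0.607, z(0.6250) = 0.319, d' = -0.926
Δd' = d'_Condition A − d'_Condition B = -0.695 − (-0.926) = 0.231
Condition A has the higher sensitivity.

Δd-prime = 0.23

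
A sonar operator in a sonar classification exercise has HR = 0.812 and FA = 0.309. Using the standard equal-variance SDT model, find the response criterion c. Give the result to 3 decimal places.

c = -0.193

z(H) = 0.8853
z(FA) = -0.4987
c = −½·[z(H) + z(FA)] = −0.5 × (0.8853 + (-0.4987)) = -0.1933
c < 0: the sonar operator has a liberal response bias.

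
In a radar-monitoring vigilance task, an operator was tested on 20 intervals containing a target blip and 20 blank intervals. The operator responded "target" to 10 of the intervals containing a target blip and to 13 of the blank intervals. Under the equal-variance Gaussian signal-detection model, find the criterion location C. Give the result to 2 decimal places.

C = -0.19

H = 10/20 = 0.5000
FA = 13/20 = 0.6500
z(H) = 0.0000
z(FA) = 0.3853
c = −½·[z(H) + z(FA)] = −0.5 × (0.0000 + 0.3853) = -0.19265
c < 0: the operator has a liberal response bias.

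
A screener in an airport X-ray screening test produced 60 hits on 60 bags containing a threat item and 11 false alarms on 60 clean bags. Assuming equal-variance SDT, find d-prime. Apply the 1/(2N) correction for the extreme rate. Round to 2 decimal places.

The hit rate is 60/60 = 1, so apply the 1/(2N) correction: H → 1 − 1/(2·60) = 0.99167.
z(H) = z(0.99167) = 2.394
z(FA) = z(0.18333) = -0.903
d' = 2.394 − (-0.903) = 3.297

d-prime = 3.30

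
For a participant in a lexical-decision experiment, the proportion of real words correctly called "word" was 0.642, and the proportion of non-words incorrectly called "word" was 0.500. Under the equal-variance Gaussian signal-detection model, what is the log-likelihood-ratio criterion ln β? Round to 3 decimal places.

ln β = -0.066

Φ⁻¹(H) = Φ⁻¹(0.642) = 0.3638
Φ⁻¹(FA) = Φ⁻¹(0.500) = 0.0000
ln β = −½·[z(H)² − z(FA)²] = −0.5 × (0.1324 − 0.0000) = -0.0662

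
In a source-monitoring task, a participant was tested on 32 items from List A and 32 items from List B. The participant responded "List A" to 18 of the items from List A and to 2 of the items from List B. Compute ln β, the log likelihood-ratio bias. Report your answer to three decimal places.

ln β = 1.164

H = 18/32 = 0.5625
FA = 2/32 = 0.0625
z(0.5625) = 0.1573, z(0.0625) = -1.5341
ln β = −½·[z(H)² − z(FA)²] = −0.5 × (0.0247 − 2.3535) = 1.1644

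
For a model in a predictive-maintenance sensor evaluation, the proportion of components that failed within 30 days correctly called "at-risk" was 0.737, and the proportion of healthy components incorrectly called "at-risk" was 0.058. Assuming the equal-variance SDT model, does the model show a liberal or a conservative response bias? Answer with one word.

z(H) = 0.634, z(FA) = -1.572
c = −½·(z(H) + z(FA)) = 0.469
c > 0 → conservative criterion (biased toward responding “no”).

conservative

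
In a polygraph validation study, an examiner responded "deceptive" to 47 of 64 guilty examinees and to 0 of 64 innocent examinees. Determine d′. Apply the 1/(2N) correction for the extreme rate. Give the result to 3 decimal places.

The false-alarm rate is 0/64 = 0, so apply the 1/(2N) correction: FA → 1/(2·64) = 0.00781.
z(H) = z(0.73438) = 0.6261
z(FA) = z(0.00781) = -2.4177
d' = 0.6261 − (-2.4177) = 3.0438

d′ = 3.044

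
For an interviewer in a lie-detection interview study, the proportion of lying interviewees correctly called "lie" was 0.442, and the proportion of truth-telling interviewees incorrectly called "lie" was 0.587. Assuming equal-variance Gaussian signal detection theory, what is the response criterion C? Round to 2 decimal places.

z(H) = z(0.442) = -0.1459
z(FA) = z(0.587) = 0.2198
c = −½·[z(H) + z(FA)] = −0.5 × (-0.1459 + 0.2198) = -0.03695
c < 0: the interviewer has a liberal response bias.

C = -0.04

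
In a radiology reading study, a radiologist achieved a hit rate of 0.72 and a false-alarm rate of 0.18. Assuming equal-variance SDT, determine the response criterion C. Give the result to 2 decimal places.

C = 0.17

z(H) = z(0.72) = 0.583
z(FA) = z(0.18) = -0.915
c = −½·[z(H) + z(FA)] = −0.5 × (0.583 + (-0.915)) = 0.166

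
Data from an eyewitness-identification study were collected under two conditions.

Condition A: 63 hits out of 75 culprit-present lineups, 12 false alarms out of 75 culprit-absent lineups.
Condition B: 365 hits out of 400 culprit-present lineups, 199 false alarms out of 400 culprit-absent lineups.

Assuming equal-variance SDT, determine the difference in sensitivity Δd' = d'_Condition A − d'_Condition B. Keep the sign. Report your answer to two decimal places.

Δd' = 0.63

Condition A: z(0.8400) = 0.994, z(0.1600) = -0.994, d' = 1.988
Condition B: z(0.9125) = 1.356, z(0.4975) = -0.006, d' = 1.362
Δd' = d'_Condition A − d'_Condition B = 1.988 − 1.362 = 0.626
Condition A has the higher sensitivity.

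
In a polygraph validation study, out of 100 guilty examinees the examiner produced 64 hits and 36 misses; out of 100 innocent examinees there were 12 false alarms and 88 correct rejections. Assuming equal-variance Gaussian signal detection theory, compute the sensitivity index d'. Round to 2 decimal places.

H = 64/100 = 0.6400
FA = 12/100 = 0.1200
z(H) = z(0.6400) = 0.358
z(FA) = z(0.1200) = -1.175
d' = z(H) − z(FA) = 0.358 − (-1.175) = 1.533

d' = 1.53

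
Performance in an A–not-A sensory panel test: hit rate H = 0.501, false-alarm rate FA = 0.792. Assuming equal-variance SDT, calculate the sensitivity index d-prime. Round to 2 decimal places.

d-prime = -0.81

z(0.501) = 0.003, z(0.792) = 0.813
d' = z(H) − z(FA) = 0.003 − 0.813 = -0.810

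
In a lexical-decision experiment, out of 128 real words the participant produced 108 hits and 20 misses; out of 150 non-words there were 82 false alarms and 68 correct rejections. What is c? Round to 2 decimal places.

c = -0.56

H = 108/128 = 0.8438
FA = 82/150 = 0.5467
z(H) = z(0.8438) = 1.010
z(FA) = z(0.5467) = 0.117
c = −½·[z(H) + z(FA)] = −0.5 × (1.010 + 0.117) = -0.5635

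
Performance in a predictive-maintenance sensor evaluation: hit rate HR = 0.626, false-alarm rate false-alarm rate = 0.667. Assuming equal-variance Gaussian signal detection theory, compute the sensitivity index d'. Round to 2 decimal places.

d' = -0.11

Φ⁻¹(0.626) = 0.321, Φ⁻¹(0.667) = 0.432
d' = z(H) − z(FA) = 0.321 − 0.432 = -0.111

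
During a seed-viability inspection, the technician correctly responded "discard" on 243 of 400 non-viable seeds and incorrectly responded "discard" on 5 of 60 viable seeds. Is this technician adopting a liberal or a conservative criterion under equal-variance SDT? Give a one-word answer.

conservative

z(H) = 0.273, z(FA) = -1.383
c = −½·(z(H) + z(FA)) = 0.555
c > 0 → conservative criterion (biased toward responding “no”).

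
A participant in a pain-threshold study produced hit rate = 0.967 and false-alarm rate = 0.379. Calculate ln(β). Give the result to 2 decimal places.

ln β = -1.64

z(0.967) = 1.838, z(0.379) = -0.308
ln β = −½·[z(H)² − z(FA)²] = −0.5 × (3.378 − 0.095) = -1.6415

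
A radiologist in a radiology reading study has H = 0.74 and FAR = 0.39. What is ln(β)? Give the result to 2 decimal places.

z(H) = 0.643
z(FA) = -0.279
ln β = −½·[z(H)² − z(FA)²] = −0.5 × (0.413 − 0.078) = -0.1675

ln β = -0.17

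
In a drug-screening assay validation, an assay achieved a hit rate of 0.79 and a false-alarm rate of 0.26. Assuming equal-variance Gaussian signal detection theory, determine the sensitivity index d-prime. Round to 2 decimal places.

d-prime = 1.45

Φ⁻¹(H) = Φ⁻¹(0.79) = 0.8064
Φ⁻¹(FA) = Φ⁻¹(0.26) = -0.6433
d' = z(H) − z(FA) = 0.8064 − (-0.6433) = 1.4497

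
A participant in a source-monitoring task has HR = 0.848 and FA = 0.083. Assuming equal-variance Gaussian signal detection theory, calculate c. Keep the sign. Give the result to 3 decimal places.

c = 0.179

z(0.848) = 1.0279, z(0.083) = -1.3852
c = −½·[z(H) + z(FA)] = −0.5 × (1.0279 + (-1.3852)) = 0.17865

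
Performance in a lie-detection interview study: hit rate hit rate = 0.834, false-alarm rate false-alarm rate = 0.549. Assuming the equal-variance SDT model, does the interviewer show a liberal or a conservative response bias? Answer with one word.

liberal

z(H) = 0.970, z(FA) = 0.123
c = −½·(z(H) + z(FA)) = -0.5465
c < 0 → liberal criterion (biased toward responding “yes”).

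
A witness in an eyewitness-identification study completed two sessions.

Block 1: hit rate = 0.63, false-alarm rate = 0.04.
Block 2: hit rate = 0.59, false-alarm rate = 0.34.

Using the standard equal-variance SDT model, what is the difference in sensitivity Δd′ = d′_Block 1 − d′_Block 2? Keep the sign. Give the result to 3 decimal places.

Δd′ = 1.443

Block 1: z(0.63) = 0.3319, z(0.04) = -1.7507, d' = 2.0826
Block 2: z(0.59) = 0.2275, z(0.34) = -0.4125, d' = 0.6400
Δd' = d'_Block 1 − d'_Block 2 = 2.0826 − 0.6400 = 1.4426
Block 1 has the higher sensitivity.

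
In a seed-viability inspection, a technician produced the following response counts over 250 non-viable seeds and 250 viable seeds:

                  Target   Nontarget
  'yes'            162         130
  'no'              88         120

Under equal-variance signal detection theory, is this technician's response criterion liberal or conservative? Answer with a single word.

z(H) = 0.380, z(FA) = 0.050
c = −½·(z(H) + z(FA)) = -0.215
c < 0 → liberal criterion (biased toward responding “yes”).

liberal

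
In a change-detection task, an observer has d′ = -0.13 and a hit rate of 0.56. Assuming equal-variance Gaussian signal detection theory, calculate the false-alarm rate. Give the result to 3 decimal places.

false-alarm rate = 0.611

z(hit rate) = z(0.56) = 0.1510
z(FA) = z(H) − d' = 0.1510 − (-0.13) = 0.2810
false-alarm rate = Φ(0.2810) = 0.6106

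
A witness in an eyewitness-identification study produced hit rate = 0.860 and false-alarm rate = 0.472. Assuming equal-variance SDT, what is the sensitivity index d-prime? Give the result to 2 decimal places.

Φ⁻¹(0.860) = 1.0803, Φ⁻¹(0.472) = -0.0702
d' = z(H) − z(FA) = 1.0803 − (-0.0702) = 1.1505

d-prime = 1.15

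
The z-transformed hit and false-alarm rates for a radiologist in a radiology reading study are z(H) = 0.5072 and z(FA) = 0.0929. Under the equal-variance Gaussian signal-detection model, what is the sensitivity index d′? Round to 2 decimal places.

d′ = 0.41

d' = z(H) − z(FA) = 0.5072 − 0.0929 = 0.4143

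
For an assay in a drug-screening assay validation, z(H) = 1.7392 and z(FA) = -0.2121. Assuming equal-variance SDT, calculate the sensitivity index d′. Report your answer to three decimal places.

d' = z(H) − z(FA) = 1.7392 − (-0.2121) = 1.9513

d′ = 1.951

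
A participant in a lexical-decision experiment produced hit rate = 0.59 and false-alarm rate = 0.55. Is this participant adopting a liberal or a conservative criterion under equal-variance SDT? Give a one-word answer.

liberal

z(H) = 0.228, z(FA) = 0.126
c = −½·(z(H) + z(FA)) = -0.177
c < 0 → liberal criterion (biased toward responding “yes”).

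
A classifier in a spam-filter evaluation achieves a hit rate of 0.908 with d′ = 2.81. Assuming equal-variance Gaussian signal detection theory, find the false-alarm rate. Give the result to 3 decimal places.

z(hit rate) = z(0.908) = 1.3285
z(FA) = z(H) − d' = 1.3285 − 2.81 = -1.4815
false-alarm rate = Φ(-1.4815) = 0.0692

false-alarm rate = 0.069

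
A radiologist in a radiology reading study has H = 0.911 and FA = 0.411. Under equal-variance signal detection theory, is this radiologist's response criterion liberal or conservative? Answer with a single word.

z(H) = 1.347, z(FA) = -0.225
c = −½·(z(H) + z(FA)) = -0.561
c < 0 → liberal criterion (biased toward responding “yes”).

liberal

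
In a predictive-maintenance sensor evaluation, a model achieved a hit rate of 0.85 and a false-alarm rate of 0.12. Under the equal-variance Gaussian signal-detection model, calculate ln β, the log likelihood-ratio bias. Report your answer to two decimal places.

ln β = 0.15

Φ⁻¹(0.85) = 1.036, Φ⁻¹(0.12) = -1.175
ln β = −½·[z(H)² − z(FA)²] = −0.5 × (1.073 − 1.381) = 0.154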